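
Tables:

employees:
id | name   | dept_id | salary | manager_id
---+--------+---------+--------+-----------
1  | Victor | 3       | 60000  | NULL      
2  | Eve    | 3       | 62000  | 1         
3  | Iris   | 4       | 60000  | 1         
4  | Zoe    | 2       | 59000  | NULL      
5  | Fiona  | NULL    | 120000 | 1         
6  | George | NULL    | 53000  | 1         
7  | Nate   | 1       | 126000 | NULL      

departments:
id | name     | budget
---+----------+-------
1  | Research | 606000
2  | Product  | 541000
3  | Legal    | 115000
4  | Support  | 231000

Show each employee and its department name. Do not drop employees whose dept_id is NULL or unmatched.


LEFT JOIN keeps every row from employees (the left table); where dept_id has no match in departments, the department columns become NULL. Walk through each employee:
  - employee 1 (Victor): dept_id=3 -> matches Legal
  - employee 2 (Eve): dept_id=3 -> matches Legal
  - employee 3 (Iris): dept_id=4 -> matches Support
  - employee 4 (Zoe): dept_id=2 -> matches Product
  - employee 5 (Fiona): dept_id=NULL, no match -> kept with NULL
  - employee 6 (George): dept_id=NULL, no match -> kept with NULL
  - employee 7 (Nate): dept_id=1 -> matches Research
All 7 rows appear; 2 have NULL department.

SQL:
SELECT a.name, b.name AS department
FROM employees a
LEFT JOIN departments b ON a.dept_id = b.id

Result:
name   | department
-------+-----------
Victor | Legal     
Eve    | Legal     
Iris   | Support   
Zoe    | Product   
Fiona  | NULL      
George | NULL      
Nate   | Research  


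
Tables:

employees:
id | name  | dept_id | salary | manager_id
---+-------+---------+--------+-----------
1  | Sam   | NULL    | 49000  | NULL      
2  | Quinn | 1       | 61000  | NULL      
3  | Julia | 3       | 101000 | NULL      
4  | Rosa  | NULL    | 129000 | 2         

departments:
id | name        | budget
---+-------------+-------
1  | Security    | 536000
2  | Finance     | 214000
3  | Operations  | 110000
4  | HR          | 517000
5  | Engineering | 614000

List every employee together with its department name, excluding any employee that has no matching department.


INNER JOIN keeps only employees rows whose dept_id matches an id in departments. Walk through each employee:
  - employee 1 (Sam): dept_id=NULL, no match -> dropped
  - employee 2 (Quinn): dept_id=1 -> matches Security
  - employee 3 (Julia): dept_id=3 -> matches Operations
  - employee 4 (Rosa): dept_id=NULL, no match -> dropped
So 2 of 4 rows are dropped.

SQL:
SELECT a.name, b.name AS department
FROM employees a
INNER JOIN departments b ON a.dept_id = b.id

Result:
name  | department
------+-----------
Quinn | Security  
Julia | Operations


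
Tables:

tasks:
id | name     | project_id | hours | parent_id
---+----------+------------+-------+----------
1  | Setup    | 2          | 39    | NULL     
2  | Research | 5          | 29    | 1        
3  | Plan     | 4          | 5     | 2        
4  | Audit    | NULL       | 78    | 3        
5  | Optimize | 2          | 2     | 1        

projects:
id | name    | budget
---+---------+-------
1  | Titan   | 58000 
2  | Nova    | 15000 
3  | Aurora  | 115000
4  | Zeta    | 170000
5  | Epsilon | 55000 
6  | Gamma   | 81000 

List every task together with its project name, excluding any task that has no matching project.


INNER JOIN keeps only tasks rows whose project_id matches an id in projects. Walk through each task:
  - task 1 (Setup): project_id=2 -> matches Nova
  - task 2 (Research): project_id=5 -> matches Epsilon
  - task 3 (Plan): project_id=4 -> matches Zeta
  - task 4 (Audit): project_id=NULL, no match -> dropped
  - task 5 (Optimize): project_id=2 -> matches Nova
So 1 of 5 rows is dropped.

SQL:
SELECT a.name, b.name AS project
FROM tasks a
INNER JOIN projects b ON a.project_id = b.id

Result:
name     | project
---------+--------
Setup    | Nova   
Research | Epsilon
Plan     | Zeta   
Optimize | Nova   


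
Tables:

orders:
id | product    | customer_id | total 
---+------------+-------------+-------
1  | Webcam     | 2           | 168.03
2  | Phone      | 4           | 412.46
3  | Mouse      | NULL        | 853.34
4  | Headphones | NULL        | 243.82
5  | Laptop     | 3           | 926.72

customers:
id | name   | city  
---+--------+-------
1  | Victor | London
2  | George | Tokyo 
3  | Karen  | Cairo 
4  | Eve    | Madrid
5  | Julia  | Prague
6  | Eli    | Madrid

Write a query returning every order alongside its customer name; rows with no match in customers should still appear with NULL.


LEFT JOIN keeps every row from orders (the left table); where customer_id has no match in customers, the customer columns become NULL. Walk through each order:
  - order 1 (Webcam): customer_id=2 -> matches George
  - order 2 (Phone): customer_id=4 -> matches Eve
  - order 3 (Mouse): customer_id=NULL, no match -> kept with NULL
  - order 4 (Headphones): customer_id=NULL, no match -> kept with NULL
  - order 5 (Laptop): customer_id=3 -> matches Karen
All 5 rows appear; 2 have NULL customer.

SQL:
SELECT a.product, b.name AS customer
FROM orders a
LEFT JOIN customers b ON a.customer_id = b.id

Result:
product    | customer
-----------+---------
Webcam     | George  
Phone      | Eve     
Mouse      | NULL    
Headphones | NULL    
Laptop     | Karen   


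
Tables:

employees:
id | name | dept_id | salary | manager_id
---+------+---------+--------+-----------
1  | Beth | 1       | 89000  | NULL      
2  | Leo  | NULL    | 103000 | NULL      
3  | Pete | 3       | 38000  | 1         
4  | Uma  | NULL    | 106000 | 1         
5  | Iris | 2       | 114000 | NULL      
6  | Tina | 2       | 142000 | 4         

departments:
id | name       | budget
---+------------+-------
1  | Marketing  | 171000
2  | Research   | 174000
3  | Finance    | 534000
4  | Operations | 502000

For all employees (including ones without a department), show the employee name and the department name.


LEFT JOIN keeps every row from employees (the left table); where dept_id has no match in departments, the department columns become NULL. Walk through each employee:
  - employee 1 (Beth): dept_id=1 -> matches Marketing
  - employee 2 (Leo): dept_id=NULL, no match -> kept with NULL
  - employee 3 (Pete): dept_id=3 -> matches Finance
  - employee 4 (Uma): dept_id=NULL, no match -> kept with NULL
  - employee 5 (Iris): dept_id=2 -> matches Research
  - employee 6 (Tina): dept_id=2 -> matches Research
All 6 rows appear; 2 have NULL department.

SQL:
SELECT a.name, b.name AS department
FROM employees a
LEFT JOIN departments b ON a.dept_id = b.id

Result:
name | department
-----+-----------
Beth | Marketing 
Leo  | NULL      
Pete | Finance   
Uma  | NULL      
Iris | Research  
Tina | Research  


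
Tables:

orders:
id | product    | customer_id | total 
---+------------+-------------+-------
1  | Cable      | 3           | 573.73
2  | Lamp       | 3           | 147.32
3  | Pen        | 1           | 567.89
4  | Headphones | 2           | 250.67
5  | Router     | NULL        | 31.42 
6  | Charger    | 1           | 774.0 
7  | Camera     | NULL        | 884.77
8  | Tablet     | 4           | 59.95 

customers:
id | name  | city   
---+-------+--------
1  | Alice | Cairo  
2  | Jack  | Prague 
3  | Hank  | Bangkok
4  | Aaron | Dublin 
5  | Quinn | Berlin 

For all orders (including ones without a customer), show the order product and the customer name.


LEFT JOIN keeps every row from orders (the left table); where customer_id has no match in customers, the customer columns become NULL. Walk through each order:
  - order 1 (Cable): customer_id=3 -> matches Hank
  - order 2 (Lamp): customer_id=3 -> matches Hank
  - order 3 (Pen): customer_id=1 -> matches Alice
  - order 4 (Headphones): customer_id=2 -> matches Jack
  - order 5 (Router): customer_id=NULL, no match -> kept with NULL
  - order 6 (Charger): customer_id=1 -> matches Alice
  - order 7 (Camera): customer_id=NULL, no match -> kept with NULL
  - order 8 (Tablet): customer_id=4 -> matches Aaron
All 8 rows appear; 2 have NULL customer.

SQL:
SELECT a.product, b.name AS customer
FROM orders a
LEFT JOIN customers b ON a.customer_id = b.id

Result:
product    | customer
-----------+---------
Cable      | Hank    
Lamp       | Hank    
Pen        | Alice   
Headphones | Jack    
Router     | NULL    
Charger    | Alice   
Camera     | NULL    
Tablet     | Aaron   


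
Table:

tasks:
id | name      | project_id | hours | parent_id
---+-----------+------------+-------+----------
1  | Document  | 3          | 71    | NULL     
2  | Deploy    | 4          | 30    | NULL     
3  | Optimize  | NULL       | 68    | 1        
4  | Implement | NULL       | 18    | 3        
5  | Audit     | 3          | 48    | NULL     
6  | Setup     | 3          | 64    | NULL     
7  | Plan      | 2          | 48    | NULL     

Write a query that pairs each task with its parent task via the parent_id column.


This is a self-join: tasks is joined to a second copy of itself, matching each row's parent_id to another row's id. Use LEFT JOIN so rows with parent_id=NULL are kept.
  - task 1 (Document): parent_id=NULL -> NULL
  - task 2 (Deploy): parent_id=NULL -> NULL
  - task 3 (Optimize): parent_id=1 -> Document
  - task 4 (Implement): parent_id=3 -> Optimize
  - task 5 (Audit): parent_id=NULL -> NULL
  - task 6 (Setup): parent_id=NULL -> NULL
  - task 7 (Plan): parent_id=NULL -> NULL

SQL:
SELECT a.name AS item, b.name AS parent
FROM tasks a
LEFT JOIN tasks b ON a.parent_id = b.id

Result:
item      | parent  
----------+---------
Document  | NULL    
Deploy    | NULL    
Optimize  | Document
Implement | Optimize
Audit     | NULL    
Setup     | NULL    
Plan      | NULL    


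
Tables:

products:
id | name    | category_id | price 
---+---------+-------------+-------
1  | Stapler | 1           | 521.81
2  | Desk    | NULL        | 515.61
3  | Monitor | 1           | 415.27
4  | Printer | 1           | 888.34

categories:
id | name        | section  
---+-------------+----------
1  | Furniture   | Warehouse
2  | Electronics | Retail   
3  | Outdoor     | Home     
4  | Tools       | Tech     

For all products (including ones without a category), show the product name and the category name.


LEFT JOIN keeps every row from products (the left table); where category_id has no match in categories, the category columns become NULL. Walk through each product:
  - product 1 (Stapler): category_id=1 -> matches Furniture
  - product 2 (Desk): category_id=NULL, no match -> kept with NULL
  - product 3 (Monitor): category_id=1 -> matches Furniture
  - product 4 (Printer): category_id=1 -> matches Furniture
All 4 rows appear; 1 has NULL category.

SQL:
SELECT a.name, b.name AS category
FROM products a
LEFT JOIN categories b ON a.category_id = b.id

Result:
name    | category 
--------+----------
Stapler | Furniture
Desk    | NULL     
Monitor | Furniture
Printer | Furniture


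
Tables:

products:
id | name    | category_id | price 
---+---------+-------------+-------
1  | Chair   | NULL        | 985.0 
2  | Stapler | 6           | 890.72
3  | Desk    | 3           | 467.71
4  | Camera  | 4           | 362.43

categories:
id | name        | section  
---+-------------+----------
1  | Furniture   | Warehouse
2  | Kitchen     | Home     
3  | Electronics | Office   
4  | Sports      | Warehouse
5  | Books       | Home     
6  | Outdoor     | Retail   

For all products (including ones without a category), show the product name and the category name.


LEFT JOIN keeps every row from products (the left table); where category_id has no match in categories, the category columns become NULL. Walk through each product:
  - product 1 (Chair): category_id=NULL, no match -> kept with NULL
  - product 2 (Stapler): category_id=6 -> matches Outdoor
  - product 3 (Desk): category_id=3 -> matches Electronics
  - product 4 (Camera): category_id=4 -> matches Sports
All 4 rows appear; 1 has NULL category.

SQL:
SELECT a.name, b.name AS category
FROM products a
LEFT JOIN categories b ON a.category_id = b.id

Result:
name    | category   
--------+------------
Chair   | NULL       
Stapler | Outdoor    
Desk    | Electronics
Camera  | Sports     


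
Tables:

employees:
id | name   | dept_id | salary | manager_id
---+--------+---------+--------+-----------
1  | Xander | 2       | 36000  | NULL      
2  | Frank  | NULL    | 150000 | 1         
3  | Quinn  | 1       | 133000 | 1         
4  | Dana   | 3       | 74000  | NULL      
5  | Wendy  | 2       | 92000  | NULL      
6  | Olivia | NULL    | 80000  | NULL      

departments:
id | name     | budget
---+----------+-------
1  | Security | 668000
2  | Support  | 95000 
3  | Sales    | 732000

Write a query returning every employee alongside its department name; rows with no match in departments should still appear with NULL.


LEFT JOIN keeps every row from employees (the left table); where dept_id has no match in departments, the department columns become NULL. Walk through each employee:
  - employee 1 (Xander): dept_id=2 -> matches Support
  - employee 2 (Frank): dept_id=NULL, no match -> kept with NULL
  - employee 3 (Quinn): dept_id=1 -> matches Security
  - employee 4 (Dana): dept_id=3 -> matches Sales
  - employee 5 (Wendy): dept_id=2 -> matches Support
  - employee 6 (Olivia): dept_id=NULL, no match -> kept with NULL
All 6 rows appear; 2 have NULL department.

SQL:
SELECT a.name, b.name AS department
FROM employees a
LEFT JOIN departments b ON a.dept_id = b.id

Result:
name   | department
-------+-----------
Xander | Support   
Frank  | NULL      
Quinn  | Security  
Dana   | Sales     
Wendy  | Support   
Olivia | NULL      


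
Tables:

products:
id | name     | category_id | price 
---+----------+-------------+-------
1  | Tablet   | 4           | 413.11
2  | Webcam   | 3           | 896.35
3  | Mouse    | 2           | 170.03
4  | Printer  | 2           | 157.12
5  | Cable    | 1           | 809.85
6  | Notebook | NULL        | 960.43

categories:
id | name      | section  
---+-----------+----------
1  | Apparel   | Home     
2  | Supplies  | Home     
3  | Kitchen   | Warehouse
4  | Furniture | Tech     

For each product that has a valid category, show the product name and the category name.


INNER JOIN keeps only products rows whose category_id matches an id in categories. Walk through each product:
  - product 1 (Tablet): category_id=4 -> matches Furniture
  - product 2 (Webcam): category_id=3 -> matches Kitchen
  - product 3 (Mouse): category_id=2 -> matches Supplies
  - product 4 (Printer): category_id=2 -> matches Supplies
  - product 5 (Cable): category_id=1 -> matches Apparel
  - product 6 (Notebook): category_id=NULL, no match -> dropped
So 1 of 6 rows is dropped.

SQL:
SELECT a.name, b.name AS category
FROM products a
INNER JOIN categories b ON a.category_id = b.id

Result:
name    | category 
--------+----------
Tablet  | Furniture
Webcam  | Kitchen  
Mouse   | Supplies 
Printer | Supplies 
Cable   | Apparel  


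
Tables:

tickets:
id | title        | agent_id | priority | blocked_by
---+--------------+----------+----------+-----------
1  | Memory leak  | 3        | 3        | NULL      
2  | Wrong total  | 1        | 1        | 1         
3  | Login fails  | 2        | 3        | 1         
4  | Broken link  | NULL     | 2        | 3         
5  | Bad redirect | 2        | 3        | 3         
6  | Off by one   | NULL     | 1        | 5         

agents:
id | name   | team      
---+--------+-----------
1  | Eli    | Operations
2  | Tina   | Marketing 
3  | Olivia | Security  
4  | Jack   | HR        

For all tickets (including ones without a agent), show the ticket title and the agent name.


LEFT JOIN keeps every row from tickets (the left table); where agent_id has no match in agents, the agent columns become NULL. Walk through each ticket:
  - ticket 1 (Memory leak): agent_id=3 -> matches Olivia
  - ticket 2 (Wrong total): agent_id=1 -> matches Eli
  - ticket 3 (Login fails): agent_id=2 -> matches Tina
  - ticket 4 (Broken link): agent_id=NULL, no match -> kept with NULL
  - ticket 5 (Bad redirect): agent_id=2 -> matches Tina
  - ticket 6 (Off by one): agent_id=NULL, no match -> kept with NULL
All 6 rows appear; 2 have NULL agent.

SQL:
SELECT a.title, b.name AS agent
FROM tickets a
LEFT JOIN agents b ON a.agent_id = b.id

Result:
title        | agent 
-------------+-------
Memory leak  | Olivia
Wrong total  | Eli   
Login fails  | Tina  
Broken link  | NULL  
Bad redirect | Tina  
Off by one   | NULL  


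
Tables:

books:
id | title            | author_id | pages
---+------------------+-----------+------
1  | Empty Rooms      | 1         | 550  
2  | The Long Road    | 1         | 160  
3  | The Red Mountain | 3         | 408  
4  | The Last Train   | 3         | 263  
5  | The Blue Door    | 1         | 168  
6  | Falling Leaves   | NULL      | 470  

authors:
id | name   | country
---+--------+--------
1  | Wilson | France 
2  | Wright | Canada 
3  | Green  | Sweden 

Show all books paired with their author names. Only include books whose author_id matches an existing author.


INNER JOIN keeps only books rows whose author_id matches an id in authors. Walk through each book:
  - book 1 (Empty Rooms): author_id=1 -> matches Wilson
  - book 2 (The Long Road): author_id=1 -> matches Wilson
  - book 3 (The Red Mountain): author_id=3 -> matches Green
  - book 4 (The Last Train): author_id=3 -> matches Green
  - book 5 (The Blue Door): author_id=1 -> matches Wilson
  - book 6 (Falling Leaves): author_id=NULL, no match -> dropped
So 1 of 6 rows is dropped.

SQL:
SELECT a.title, b.name AS author
FROM books a
INNER JOIN authors b ON a.author_id = b.id

Result:
title            | author
-----------------+-------
Empty Rooms      | Wilson
The Long Road    | Wilson
The Red Mountain | Green 
The Last Train   | Green 
The Blue Door    | Wilson


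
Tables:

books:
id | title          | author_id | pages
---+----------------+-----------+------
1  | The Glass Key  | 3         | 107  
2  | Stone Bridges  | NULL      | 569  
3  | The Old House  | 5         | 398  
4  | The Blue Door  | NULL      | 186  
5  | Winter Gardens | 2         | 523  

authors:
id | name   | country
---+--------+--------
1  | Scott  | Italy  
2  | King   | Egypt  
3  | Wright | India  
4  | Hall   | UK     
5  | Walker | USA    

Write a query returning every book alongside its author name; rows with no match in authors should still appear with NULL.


LEFT JOIN keeps every row from books (the left table); where author_id has no match in authors, the author columns become NULL. Walk through each book:
  - book 1 (The Glass Key): author_id=3 -> matches Wright
  - book 2 (Stone Bridges): author_id=NULL, no match -> kept with NULL
  - book 3 (The Old House): author_id=5 -> matches Walker
  - book 4 (The Blue Door): author_id=NULL, no match -> kept with NULL
  - book 5 (Winter Gardens): author_id=2 -> matches King
All 5 rows appear; 2 have NULL author.

SQL:
SELECT a.title, b.name AS author
FROM books a
LEFT JOIN authors b ON a.author_id = b.id

Result:
title          | author
---------------+-------
The Glass Key  | Wright
Stone Bridges  | NULL  
The Old House  | Walker
The Blue Door  | NULL  
Winter Gardens | King  


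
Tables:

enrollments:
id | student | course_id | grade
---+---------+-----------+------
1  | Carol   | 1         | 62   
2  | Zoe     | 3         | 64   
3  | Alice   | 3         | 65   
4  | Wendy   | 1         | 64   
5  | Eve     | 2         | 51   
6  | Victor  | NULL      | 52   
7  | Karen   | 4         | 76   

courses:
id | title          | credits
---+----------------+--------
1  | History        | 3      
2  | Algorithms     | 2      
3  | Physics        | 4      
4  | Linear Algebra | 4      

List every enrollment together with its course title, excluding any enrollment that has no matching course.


INNER JOIN keeps only enrollments rows whose course_id matches an id in courses. Walk through each enrollment:
  - enrollment 1 (Carol): course_id=1 -> matches History
  - enrollment 2 (Zoe): course_id=3 -> matches Physics
  - enrollment 3 (Alice): course_id=3 -> matches Physics
  - enrollment 4 (Wendy): course_id=1 -> matches History
  - enrollment 5 (Eve): course_id=2 -> matches Algorithms
  - enrollment 6 (Victor): course_id=NULL, no match -> dropped
  - enrollment 7 (Karen): course_id=4 -> matches Linear Algebra
So 1 of 7 rows is dropped.

SQL:
SELECT a.student, b.title AS course
FROM enrollments a
INNER JOIN courses b ON a.course_id = b.id

Result:
student | course        
--------+---------------
Carol   | History       
Zoe     | Physics       
Alice   | Physics       
Wendy   | History       
Eve     | Algorithms    
Karen   | Linear Algebra


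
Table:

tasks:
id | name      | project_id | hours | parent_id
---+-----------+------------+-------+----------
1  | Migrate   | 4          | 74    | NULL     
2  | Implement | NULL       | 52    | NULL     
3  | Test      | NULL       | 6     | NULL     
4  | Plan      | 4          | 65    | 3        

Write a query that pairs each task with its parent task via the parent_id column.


This is a self-join: tasks is joined to a second copy of itself, matching each row's parent_id to another row's id. Use LEFT JOIN so rows with parent_id=NULL are kept.
  - task 1 (Migrate): parent_id=NULL -> NULL
  - task 2 (Implement): parent_id=NULL -> NULL
  - task 3 (Test): parent_id=NULL -> NULL
  - task 4 (Plan): parent_id=3 -> Test

SQL:
SELECT a.name AS item, b.name AS parent
FROM tasks a
LEFT JOIN tasks b ON a.parent_id = b.id

Result:
item      | parent
----------+-------
Migrate   | NULL  
Implement | NULL  
Test      | NULL  
Plan      | Test  


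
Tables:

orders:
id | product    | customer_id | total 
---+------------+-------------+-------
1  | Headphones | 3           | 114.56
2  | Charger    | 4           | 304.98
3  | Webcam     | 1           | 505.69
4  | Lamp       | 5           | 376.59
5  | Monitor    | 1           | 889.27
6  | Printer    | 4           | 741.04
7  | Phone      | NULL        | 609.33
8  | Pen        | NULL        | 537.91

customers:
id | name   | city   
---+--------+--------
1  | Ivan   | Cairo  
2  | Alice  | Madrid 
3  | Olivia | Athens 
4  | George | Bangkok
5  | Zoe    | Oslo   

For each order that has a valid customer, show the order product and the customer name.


INNER JOIN keeps only orders rows whose customer_id matches an id in customers. Walk through each order:
  - order 1 (Headphones): customer_id=3 -> matches Olivia
  - order 2 (Charger): customer_id=4 -> matches George
  - order 3 (Webcam): customer_id=1 -> matches Ivan
  - order 4 (Lamp): customer_id=5 -> matches Zoe
  - order 5 (Monitor): customer_id=1 -> matches Ivan
  - order 6 (Printer): customer_id=4 -> matches George
  - order 7 (Phone): customer_id=NULL, no match -> dropped
  - order 8 (Pen): customer_id=NULL, no match -> dropped
So 2 of 8 rows are dropped.

SQL:
SELECT a.product, b.name AS customer
FROM orders a
INNER JOIN customers b ON a.customer_id = b.id

Result:
product    | customer
-----------+---------
Headphones | Olivia  
Charger    | George  
Webcam     | Ivan    
Lamp       | Zoe     
Monitor    | Ivan    
Printer    | George  


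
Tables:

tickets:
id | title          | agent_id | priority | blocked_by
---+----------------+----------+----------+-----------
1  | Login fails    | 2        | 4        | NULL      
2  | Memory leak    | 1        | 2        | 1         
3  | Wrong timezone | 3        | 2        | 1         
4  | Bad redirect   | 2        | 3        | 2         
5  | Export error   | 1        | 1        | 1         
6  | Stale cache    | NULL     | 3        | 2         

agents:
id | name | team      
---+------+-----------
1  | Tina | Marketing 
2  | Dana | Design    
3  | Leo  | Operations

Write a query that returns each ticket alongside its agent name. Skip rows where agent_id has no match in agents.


INNER JOIN keeps only tickets rows whose agent_id matches an id in agents. Walk through each ticket:
  - ticket 1 (Login fails): agent_id=2 -> matches Dana
  - ticket 2 (Memory leak): agent_id=1 -> matches Tina
  - ticket 3 (Wrong timezone): agent_id=3 -> matches Leo
  - ticket 4 (Bad redirect): agent_id=2 -> matches Dana
  - ticket 5 (Export error): agent_id=1 -> matches Tina
  - ticket 6 (Stale cache): agent_id=NULL, no match -> dropped
So 1 of 6 rows is dropped.

SQL:
SELECT a.title, b.name AS agent
FROM tickets a
INNER JOIN agents b ON a.agent_id = b.id

Result:
title          | agent
---------------+------
Login fails    | Dana 
Memory leak    | Tina 
Wrong timezone | Leo  
Bad redirect   | Dana 
Export error   | Tina 


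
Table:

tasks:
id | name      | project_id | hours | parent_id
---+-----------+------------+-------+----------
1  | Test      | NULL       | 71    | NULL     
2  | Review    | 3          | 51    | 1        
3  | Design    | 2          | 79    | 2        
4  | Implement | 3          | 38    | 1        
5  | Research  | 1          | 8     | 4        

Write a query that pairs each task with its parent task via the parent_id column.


This is a self-join: tasks is joined to a second copy of itself, matching each row's parent_id to another row's id. Use LEFT JOIN so rows with parent_id=NULL are kept.
  - task 1 (Test): parent_id=NULL -> NULL
  - task 2 (Review): parent_id=1 -> Test
  - task 3 (Design): parent_id=2 -> Review
  - task 4 (Implement): parent_id=1 -> Test
  - task 5 (Research): parent_id=4 -> Implement

SQL:
SELECT a.name AS item, b.name AS parent
FROM tasks a
LEFT JOIN tasks b ON a.parent_id = b.id

Result:
item      | parent   
----------+----------
Test      | NULL     
Review    | Test     
Design    | Review   
Implement | Test     
Research  | Implement


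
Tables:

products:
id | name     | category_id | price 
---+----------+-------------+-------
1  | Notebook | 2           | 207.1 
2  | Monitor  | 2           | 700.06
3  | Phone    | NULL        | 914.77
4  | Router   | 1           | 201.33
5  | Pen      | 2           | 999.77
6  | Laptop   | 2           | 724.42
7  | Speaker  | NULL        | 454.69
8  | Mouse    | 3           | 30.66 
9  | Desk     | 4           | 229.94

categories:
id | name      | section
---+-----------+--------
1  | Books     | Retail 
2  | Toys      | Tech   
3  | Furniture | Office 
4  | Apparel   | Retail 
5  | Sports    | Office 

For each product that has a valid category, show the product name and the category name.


INNER JOIN keeps only products rows whose category_id matches an id in categories. Walk through each product:
  - product 1 (Notebook): category_id=2 -> matches Toys
  - product 2 (Monitor): category_id=2 -> matches Toys
  - product 3 (Phone): category_id=NULL, no match -> dropped
  - product 4 (Router): category_id=1 -> matches Books
  - product 5 (Pen): category_id=2 -> matches Toys
  - product 6 (Laptop): category_id=2 -> matches Toys
  - product 7 (Speaker): category_id=NULL, no match -> dropped
  - product 8 (Mouse): category_id=3 -> matches Furniture
  - product 9 (Desk): category_id=4 -> matches Apparel
So 2 of 9 rows are dropped.

SQL:
SELECT a.name, b.name AS category
FROM products a
INNER JOIN categories b ON a.category_id = b.id

Result:
name     | category 
---------+----------
Notebook | Toys     
Monitor  | Toys     
Router   | Books    
Pen      | Toys     
Laptop   | Toys     
Mouse    | Furniture
Desk     | Apparel  


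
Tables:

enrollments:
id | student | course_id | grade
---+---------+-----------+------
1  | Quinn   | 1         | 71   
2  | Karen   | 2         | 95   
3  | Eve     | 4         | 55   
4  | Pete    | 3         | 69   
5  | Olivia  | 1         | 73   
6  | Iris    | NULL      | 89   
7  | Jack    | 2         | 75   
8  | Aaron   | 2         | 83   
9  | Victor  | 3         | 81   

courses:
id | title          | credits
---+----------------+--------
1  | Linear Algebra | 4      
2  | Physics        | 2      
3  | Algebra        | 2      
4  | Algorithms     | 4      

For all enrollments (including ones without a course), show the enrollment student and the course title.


LEFT JOIN keeps every row from enrollments (the left table); where course_id has no match in courses, the course columns become NULL. Walk through each enrollment:
  - enrollment 1 (Quinn): course_id=1 -> matches Linear Algebra
  - enrollment 2 (Karen): course_id=2 -> matches Physics
  - enrollment 3 (Eve): course_id=4 -> matches Algorithms
  - enrollment 4 (Pete): course_id=3 -> matches Algebra
  - enrollment 5 (Olivia): course_id=1 -> matches Linear Algebra
  - enrollment 6 (Iris): course_id=NULL, no match -> kept with NULL
  - enrollment 7 (Jack): course_id=2 -> matches Physics
  - enrollment 8 (Aaron): course_id=2 -> matches Physics
  - enrollment 9 (Victor): course_id=3 -> matches Algebra
All 9 rows appear; 1 has NULL course.

SQL:
SELECT a.student, b.title AS course
FROM enrollments a
LEFT JOIN courses b ON a.course_id = b.id

Result:
student | course        
--------+---------------
Quinn   | Linear Algebra
Karen   | Physics       
Eve     | Algorithms    
Pete    | Algebra       
Olivia  | Linear Algebra
Iris    | NULL          
Jack    | Physics       
Aaron   | Physics       
Victor  | Algebra       


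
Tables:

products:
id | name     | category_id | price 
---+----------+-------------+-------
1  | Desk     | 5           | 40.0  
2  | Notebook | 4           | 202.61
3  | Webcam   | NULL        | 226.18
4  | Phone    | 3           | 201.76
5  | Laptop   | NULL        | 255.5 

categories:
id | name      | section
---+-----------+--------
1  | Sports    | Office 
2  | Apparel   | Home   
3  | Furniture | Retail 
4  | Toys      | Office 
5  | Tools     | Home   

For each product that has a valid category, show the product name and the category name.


INNER JOIN keeps only products rows whose category_id matches an id in categories. Walk through each product:
  - product 1 (Desk): category_id=5 -> matches Tools
  - product 2 (Notebook): category_id=4 -> matches Toys
  - product 3 (Webcam): category_id=NULL, no match -> dropped
  - product 4 (Phone): category_id=3 -> matches Furniture
  - product 5 (Laptop): category_id=NULL, no match -> dropped
So 2 of 5 rows are dropped.

SQL:
SELECT a.name, b.name AS category
FROM products a
INNER JOIN categories b ON a.category_id = b.id

Result:
name     | category 
---------+----------
Desk     | Tools    
Notebook | Toys     
Phone    | Furniture


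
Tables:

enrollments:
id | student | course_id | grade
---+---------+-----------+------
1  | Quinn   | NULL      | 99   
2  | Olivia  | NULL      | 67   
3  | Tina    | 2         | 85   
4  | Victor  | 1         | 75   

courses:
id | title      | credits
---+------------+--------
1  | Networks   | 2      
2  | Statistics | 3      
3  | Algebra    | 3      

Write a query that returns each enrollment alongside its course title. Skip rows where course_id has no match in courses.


INNER JOIN keeps only enrollments rows whose course_id matches an id in courses. Walk through each enrollment:
  - enrollment 1 (Quinn): course_id=NULL, no match -> dropped
  - enrollment 2 (Olivia): course_id=NULL, no match -> dropped
  - enrollment 3 (Tina): course_id=2 -> matches Statistics
  - enrollment 4 (Victor): course_id=1 -> matches Networks
So 2 of 4 rows are dropped.

SQL:
SELECT a.student, b.title AS course
FROM enrollments a
INNER JOIN courses b ON a.course_id = b.id

Result:
student | course    
--------+-----------
Tina    | Statistics
Victor  | Networks  


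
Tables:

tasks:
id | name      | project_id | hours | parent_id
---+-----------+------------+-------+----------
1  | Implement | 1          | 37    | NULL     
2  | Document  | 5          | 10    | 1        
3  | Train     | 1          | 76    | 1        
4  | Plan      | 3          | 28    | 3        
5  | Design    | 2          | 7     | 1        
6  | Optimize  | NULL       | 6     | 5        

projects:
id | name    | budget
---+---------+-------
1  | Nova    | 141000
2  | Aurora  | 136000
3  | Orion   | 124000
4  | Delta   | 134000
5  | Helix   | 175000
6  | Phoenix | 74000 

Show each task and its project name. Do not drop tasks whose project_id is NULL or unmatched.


LEFT JOIN keeps every row from tasks (the left table); where project_id has no match in projects, the project columns become NULL. Walk through each task:
  - task 1 (Implement): project_id=1 -> matches Nova
  - task 2 (Document): project_id=5 -> matches Helix
  - task 3 (Train): project_id=1 -> matches Nova
  - task 4 (Plan): project_id=3 -> matches Orion
  - task 5 (Design): project_id=2 -> matches Aurora
  - task 6 (Optimize): project_id=NULL, no match -> kept with NULL
All 6 rows appear; 1 has NULL project.

SQL:
SELECT a.name, b.name AS project
FROM tasks a
LEFT JOIN projects b ON a.project_id = b.id

Result:
name      | project
----------+--------
Implement | Nova   
Document  | Helix  
Train     | Nova   
Plan      | Orion  
Design    | Aurora 
Optimize  | NULL   


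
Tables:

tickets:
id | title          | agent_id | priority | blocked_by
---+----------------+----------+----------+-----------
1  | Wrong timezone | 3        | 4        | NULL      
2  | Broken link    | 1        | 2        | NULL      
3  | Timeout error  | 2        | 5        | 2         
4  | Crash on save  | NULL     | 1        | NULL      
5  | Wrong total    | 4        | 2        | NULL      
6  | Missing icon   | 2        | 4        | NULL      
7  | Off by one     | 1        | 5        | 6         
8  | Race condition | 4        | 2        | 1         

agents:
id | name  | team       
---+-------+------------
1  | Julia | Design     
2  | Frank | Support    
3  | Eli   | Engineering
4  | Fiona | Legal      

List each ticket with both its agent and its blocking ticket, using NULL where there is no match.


Two LEFT JOINs from the same base table tickets: one to agents via agent_id, one to tickets itself via blocked_by. Both are LEFT so every ticket is preserved.
Match against agents:
  - ticket 1 (Wrong timezone): agent_id=3 -> matches Eli
  - ticket 2 (Broken link): agent_id=1 -> matches Julia
  - ticket 3 (Timeout error): agent_id=2 -> matches Frank
  - ticket 4 (Crash on save): agent_id=NULL, no match -> kept with NULL
  - ticket 5 (Wrong total): agent_id=4 -> matches Fiona
  - ticket 6 (Missing icon): agent_id=2 -> matches Frank
  - ticket 7 (Off by one): agent_id=1 -> matches Julia
  - ticket 8 (Race condition): agent_id=4 -> matches Fiona
Match against tickets (self):
  - ticket 1 (Wrong timezone): blocked_by=NULL -> NULL
  - ticket 2 (Broken link): blocked_by=NULL -> NULL
  - ticket 3 (Timeout error): blocked_by=2 -> Broken link
  - ticket 4 (Crash on save): blocked_by=NULL -> NULL
  - ticket 5 (Wrong total): blocked_by=NULL -> NULL
  - ticket 6 (Missing icon): blocked_by=NULL -> NULL
  - ticket 7 (Off by one): blocked_by=6 -> Missing icon
  - ticket 8 (Race condition): blocked_by=1 -> Wrong timezone

SQL:
SELECT a.title, b.name AS agent, c.title AS blocked_by
FROM tickets a
LEFT JOIN agents b ON a.agent_id = b.id
LEFT JOIN tickets c ON a.blocked_by = c.id

Result:
title          | agent | blocked_by    
---------------+-------+---------------
Wrong timezone | Eli   | NULL          
Broken link    | Julia | NULL          
Timeout error  | Frank | Broken link   
Crash on save  | NULL  | NULL          
Wrong total    | Fiona | NULL          
Missing icon   | Frank | NULL          
Off by one     | Julia | Missing icon  
Race condition | Fiona | Wrong timezone


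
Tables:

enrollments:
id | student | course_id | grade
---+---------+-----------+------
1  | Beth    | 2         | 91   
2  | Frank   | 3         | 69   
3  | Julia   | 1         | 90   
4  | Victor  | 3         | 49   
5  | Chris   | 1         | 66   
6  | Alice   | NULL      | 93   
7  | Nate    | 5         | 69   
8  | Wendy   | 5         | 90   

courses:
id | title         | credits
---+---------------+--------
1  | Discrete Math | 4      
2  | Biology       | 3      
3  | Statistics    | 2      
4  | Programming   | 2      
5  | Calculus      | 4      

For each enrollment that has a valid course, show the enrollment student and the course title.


INNER JOIN keeps only enrollments rows whose course_id matches an id in courses. Walk through each enrollment:
  - enrollment 1 (Beth): course_id=2 -> matches Biology
  - enrollment 2 (Frank): course_id=3 -> matches Statistics
  - enrollment 3 (Julia): course_id=1 -> matches Discrete Math
  - enrollment 4 (Victor): course_id=3 -> matches Statistics
  - enrollment 5 (Chris): course_id=1 -> matches Discrete Math
  - enrollment 6 (Alice): course_id=NULL, no match -> dropped
  - enrollment 7 (Nate): course_id=5 -> matches Calculus
  - enrollment 8 (Wendy): course_id=5 -> matches Calculus
So 1 of 8 rows is dropped.

SQL:
SELECT a.student, b.title AS course
FROM enrollments a
INNER JOIN courses b ON a.course_id = b.id

Result:
student | course       
--------+--------------
Beth    | Biology      
Frank   | Statistics   
Julia   | Discrete Math
Victor  | Statistics   
Chris   | Discrete Math
Nate    | Calculus     
Wendy   | Calculus     


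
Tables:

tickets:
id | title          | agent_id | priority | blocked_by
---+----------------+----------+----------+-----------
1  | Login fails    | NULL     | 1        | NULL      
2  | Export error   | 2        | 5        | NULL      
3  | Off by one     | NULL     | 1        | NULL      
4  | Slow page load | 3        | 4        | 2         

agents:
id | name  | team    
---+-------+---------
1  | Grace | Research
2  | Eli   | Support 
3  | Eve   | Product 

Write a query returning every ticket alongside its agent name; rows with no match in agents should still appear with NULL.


LEFT JOIN keeps every row from tickets (the left table); where agent_id has no match in agents, the agent columns become NULL. Walk through each ticket:
  - ticket 1 (Login fails): agent_id=NULL, no match -> kept with NULL
  - ticket 2 (Export error): agent_id=2 -> matches Eli
  - ticket 3 (Off by one): agent_id=NULL, no match -> kept with NULL
  - ticket 4 (Slow page load): agent_id=3 -> matches Eve
All 4 rows appear; 2 have NULL agent.

SQL:
SELECT a.title, b.name AS agent
FROM tickets a
LEFT JOIN agents b ON a.agent_id = b.id

Result:
title          | agent
---------------+------
Login fails    | NULL 
Export error   | Eli  
Off by one     | NULL 
Slow page load | Eve  


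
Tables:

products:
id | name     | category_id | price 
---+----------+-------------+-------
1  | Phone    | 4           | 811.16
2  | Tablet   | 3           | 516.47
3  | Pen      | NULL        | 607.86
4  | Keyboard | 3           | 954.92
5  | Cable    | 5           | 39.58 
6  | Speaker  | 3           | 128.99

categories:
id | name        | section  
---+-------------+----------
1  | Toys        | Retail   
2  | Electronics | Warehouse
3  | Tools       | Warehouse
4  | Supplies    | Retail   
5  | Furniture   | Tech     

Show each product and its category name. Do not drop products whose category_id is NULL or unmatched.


LEFT JOIN keeps every row from products (the left table); where category_id has no match in categories, the category columns become NULL. Walk through each product:
  - product 1 (Phone): category_id=4 -> matches Supplies
  - product 2 (Tablet): category_id=3 -> matches Tools
  - product 3 (Pen): category_id=NULL, no match -> kept with NULL
  - product 4 (Keyboard): category_id=3 -> matches Tools
  - product 5 (Cable): category_id=5 -> matches Furniture
  - product 6 (Speaker): category_id=3 -> matches Tools
All 6 rows appear; 1 has NULL category.

SQL:
SELECT a.name, b.name AS category
FROM products a
LEFT JOIN categories b ON a.category_id = b.id

Result:
name     | category 
---------+----------
Phone    | Supplies 
Tablet   | Tools    
Pen      | NULL     
Keyboard | Tools    
Cable    | Furniture
Speaker  | Tools    


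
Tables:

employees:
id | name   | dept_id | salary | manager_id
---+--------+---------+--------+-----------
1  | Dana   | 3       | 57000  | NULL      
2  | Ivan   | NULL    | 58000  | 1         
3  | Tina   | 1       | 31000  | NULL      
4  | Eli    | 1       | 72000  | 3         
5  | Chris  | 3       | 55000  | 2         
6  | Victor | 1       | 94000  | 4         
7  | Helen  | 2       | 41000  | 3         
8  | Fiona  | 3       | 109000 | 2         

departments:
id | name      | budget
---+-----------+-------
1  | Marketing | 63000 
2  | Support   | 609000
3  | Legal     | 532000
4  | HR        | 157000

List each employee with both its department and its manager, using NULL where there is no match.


Two LEFT JOINs from the same base table employees: one to departments via dept_id, one to employees itself via manager_id. Both are LEFT so every employee is preserved.
Match against departments:
  - employee 1 (Dana): dept_id=3 -> matches Legal
  - employee 2 (Ivan): dept_id=NULL, no match -> kept with NULL
  - employee 3 (Tina): dept_id=1 -> matches Marketing
  - employee 4 (Eli): dept_id=1 -> matches Marketing
  - employee 5 (Chris): dept_id=3 -> matches Legal
  - employee 6 (Victor): dept_id=1 -> matches Marketing
  - employee 7 (Helen): dept_id=2 -> matches Support
  - employee 8 (Fiona): dept_id=3 -> matches Legal
Match against employees (self):
  - employee 1 (Dana): manager_id=NULL -> NULL
  - employee 2 (Ivan): manager_id=1 -> Dana
  - employee 3 (Tina): manager_id=NULL -> NULL
  - employee 4 (Eli): manager_id=3 -> Tina
  - employee 5 (Chris): manager_id=2 -> Ivan
  - employee 6 (Victor): manager_id=4 -> Eli
  - employee 7 (Helen): manager_id=3 -> Tina
  - employee 8 (Fiona): manager_id=2 -> Ivan

SQL:
SELECT a.name, b.name AS department, c.name AS manager
FROM employees a
LEFT JOIN departments b ON a.dept_id = b.id
LEFT JOIN employees c ON a.manager_id = c.id

Result:
name   | department | manager
-------+------------+--------
Dana   | Legal      | NULL   
Ivan   | NULL       | Dana   
Tina   | Marketing  | NULL   
Eli    | Marketing  | Tina   
Chris  | Legal      | Ivan   
Victor | Marketing  | Eli    
Helen  | Support    | Tina   
Fiona  | Legal      | Ivan   
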